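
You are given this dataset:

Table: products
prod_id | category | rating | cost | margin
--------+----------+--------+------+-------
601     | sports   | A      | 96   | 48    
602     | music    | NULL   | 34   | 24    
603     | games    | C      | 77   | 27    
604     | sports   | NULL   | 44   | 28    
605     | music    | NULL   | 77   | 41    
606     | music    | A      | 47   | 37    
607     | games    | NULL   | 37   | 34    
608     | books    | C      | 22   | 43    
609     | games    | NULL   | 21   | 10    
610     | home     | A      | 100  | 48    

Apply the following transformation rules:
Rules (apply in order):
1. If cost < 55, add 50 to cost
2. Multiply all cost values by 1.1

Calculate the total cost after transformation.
940.5

Step 1: Apply Rule 1 - Add 50 to records with cost < 55
  - 6 records affected: 205 + (6 × 50) = 505
  - Unaffected records: 350
  - Sum after Rule 1: 855
Step 2: Apply Rule 2 - Multiply all by 1.1
  - 855 × 1.1 = 940.5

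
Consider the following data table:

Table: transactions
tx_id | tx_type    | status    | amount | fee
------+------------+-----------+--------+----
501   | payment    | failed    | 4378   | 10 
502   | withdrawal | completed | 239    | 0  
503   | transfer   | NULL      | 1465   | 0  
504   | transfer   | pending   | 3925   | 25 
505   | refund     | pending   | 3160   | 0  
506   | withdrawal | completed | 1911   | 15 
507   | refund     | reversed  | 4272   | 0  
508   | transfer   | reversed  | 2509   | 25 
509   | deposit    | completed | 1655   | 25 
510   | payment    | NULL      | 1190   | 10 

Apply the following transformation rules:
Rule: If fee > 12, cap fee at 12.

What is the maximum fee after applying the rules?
12

Step 1: Original maximum fee = 25
Step 2: Apply cap at 12
Step 3: 4 records had fee > 12 and were capped
Step 4: Maximum after transformation = 12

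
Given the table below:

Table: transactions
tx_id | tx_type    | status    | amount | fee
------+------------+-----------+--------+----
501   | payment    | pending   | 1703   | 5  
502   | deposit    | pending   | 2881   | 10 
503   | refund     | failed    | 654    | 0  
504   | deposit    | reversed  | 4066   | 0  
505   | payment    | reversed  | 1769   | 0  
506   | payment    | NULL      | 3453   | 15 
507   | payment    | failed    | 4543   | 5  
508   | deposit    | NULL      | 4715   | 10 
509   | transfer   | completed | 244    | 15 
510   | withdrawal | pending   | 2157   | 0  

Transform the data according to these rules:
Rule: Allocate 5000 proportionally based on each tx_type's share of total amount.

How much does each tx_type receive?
deposit: 2226.85, payment: 2189.8, refund: 124.88, transfer: 46.59, withdrawal: 411.88

Step 1: Calculate total amount = 26185
Step 2: Calculate each tx_type's proportion:
  deposit: 11662/26185 = 44.54% → 2226.85
  payment: 11468/26185 = 43.80% → 2189.8
  refund: 654/26185 = 2.50% → 124.88
  transfer: 244/26185 = 0.93% → 46.59
  withdrawal: 2157/26185 = 8.24% → 411.88
Step 3: Verify: sum of allocations ≈ 5000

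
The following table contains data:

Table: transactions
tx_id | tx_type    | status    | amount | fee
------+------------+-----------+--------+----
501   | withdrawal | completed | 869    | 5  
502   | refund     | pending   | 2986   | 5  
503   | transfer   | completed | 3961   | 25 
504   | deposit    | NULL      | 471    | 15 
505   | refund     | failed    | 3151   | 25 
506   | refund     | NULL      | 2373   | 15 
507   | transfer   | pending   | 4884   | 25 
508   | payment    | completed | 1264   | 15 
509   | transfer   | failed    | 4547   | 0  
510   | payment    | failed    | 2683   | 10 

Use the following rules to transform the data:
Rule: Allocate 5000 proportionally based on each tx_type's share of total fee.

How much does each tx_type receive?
deposit: 535.71, payment: 892.86, refund: 1607.14, transfer: 1785.71, withdrawal: 178.57

Step 1: Calculate total fee = 140
Step 2: Calculate each tx_type's proportion:
  deposit: 15/140 = 10.71% → 535.71
  payment: 25/140 = 17.86% → 892.86
  refund: 45/140 = 32.14% → 1607.14
  transfer: 50/140 = 35.71% → 1785.71
  withdrawal: 5/140 = 3.57% → 178.57
Step 3: Verify: sum of allocations ≈ 5000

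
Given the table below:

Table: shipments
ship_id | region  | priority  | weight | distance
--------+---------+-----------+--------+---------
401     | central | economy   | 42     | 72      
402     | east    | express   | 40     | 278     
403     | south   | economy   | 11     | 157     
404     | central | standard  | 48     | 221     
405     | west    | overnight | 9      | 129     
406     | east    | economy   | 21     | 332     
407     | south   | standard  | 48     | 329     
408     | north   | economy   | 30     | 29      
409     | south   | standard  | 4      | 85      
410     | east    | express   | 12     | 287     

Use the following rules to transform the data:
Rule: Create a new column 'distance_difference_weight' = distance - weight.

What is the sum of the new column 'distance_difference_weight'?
1654

Step 1: For each record, compute distance - weight
Example calculations:
  72 - 42 = 30
  278 - 40 = 238
  157 - 11 = 146
  ...
Step 2: Sum all derived values
Step 3: Total = 1654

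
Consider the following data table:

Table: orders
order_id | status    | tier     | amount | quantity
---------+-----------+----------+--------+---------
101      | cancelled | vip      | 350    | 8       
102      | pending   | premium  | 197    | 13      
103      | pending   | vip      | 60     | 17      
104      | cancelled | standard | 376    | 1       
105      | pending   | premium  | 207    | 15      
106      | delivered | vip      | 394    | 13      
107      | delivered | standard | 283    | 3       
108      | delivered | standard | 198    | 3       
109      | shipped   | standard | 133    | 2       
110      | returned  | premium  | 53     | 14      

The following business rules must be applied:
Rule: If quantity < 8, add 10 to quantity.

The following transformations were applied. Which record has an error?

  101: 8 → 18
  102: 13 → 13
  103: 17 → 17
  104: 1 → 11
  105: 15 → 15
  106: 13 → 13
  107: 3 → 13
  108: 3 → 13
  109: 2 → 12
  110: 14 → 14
Record 101 has an error. The correct transformed value should be 8, not 18.

Step 1: Check each record against the rule
Step 2: Record 101 has quantity = 8
Step 3: Since 8 >= 8, the bonus should not have been applied
Step 4: Correct value = 8, but claimed value = 18
Conclusion: Record 101 has the error.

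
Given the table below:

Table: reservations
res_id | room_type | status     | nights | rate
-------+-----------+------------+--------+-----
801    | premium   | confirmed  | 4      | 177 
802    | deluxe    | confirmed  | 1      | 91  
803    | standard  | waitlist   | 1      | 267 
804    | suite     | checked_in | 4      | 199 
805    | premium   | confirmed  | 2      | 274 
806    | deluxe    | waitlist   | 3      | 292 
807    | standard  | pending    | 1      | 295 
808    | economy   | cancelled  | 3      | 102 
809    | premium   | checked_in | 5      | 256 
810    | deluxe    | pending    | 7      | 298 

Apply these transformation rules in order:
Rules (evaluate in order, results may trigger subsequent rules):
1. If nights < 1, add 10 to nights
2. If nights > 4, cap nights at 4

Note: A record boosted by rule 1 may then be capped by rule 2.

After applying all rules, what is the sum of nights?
27

Step 1: Apply rule 1 to records with nights < 1
  - 0 records get bonus of 10
  - Of these, 0 records then exceed 4 and get capped
Step 2: Apply rule 2 to records with nights > 4
  - 2 records (original) are capped
Step 3: Calculate final sum = 27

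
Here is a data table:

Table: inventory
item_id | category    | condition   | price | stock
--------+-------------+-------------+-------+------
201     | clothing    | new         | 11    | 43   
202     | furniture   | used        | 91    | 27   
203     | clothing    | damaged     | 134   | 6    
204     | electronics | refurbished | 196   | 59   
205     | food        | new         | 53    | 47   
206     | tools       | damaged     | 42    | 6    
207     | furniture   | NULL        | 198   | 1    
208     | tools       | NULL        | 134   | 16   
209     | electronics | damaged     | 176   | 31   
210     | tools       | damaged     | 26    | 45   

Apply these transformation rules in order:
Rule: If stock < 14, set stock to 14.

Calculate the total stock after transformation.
310

Step 1: 3 records have stock < 14
Step 2: These records originally summed to 13
Step 3: After setting to minimum: 3 × 14 = 42
Step 4: Unaffected records sum: 268
Step 5: Final sum = 42 + 268 = 310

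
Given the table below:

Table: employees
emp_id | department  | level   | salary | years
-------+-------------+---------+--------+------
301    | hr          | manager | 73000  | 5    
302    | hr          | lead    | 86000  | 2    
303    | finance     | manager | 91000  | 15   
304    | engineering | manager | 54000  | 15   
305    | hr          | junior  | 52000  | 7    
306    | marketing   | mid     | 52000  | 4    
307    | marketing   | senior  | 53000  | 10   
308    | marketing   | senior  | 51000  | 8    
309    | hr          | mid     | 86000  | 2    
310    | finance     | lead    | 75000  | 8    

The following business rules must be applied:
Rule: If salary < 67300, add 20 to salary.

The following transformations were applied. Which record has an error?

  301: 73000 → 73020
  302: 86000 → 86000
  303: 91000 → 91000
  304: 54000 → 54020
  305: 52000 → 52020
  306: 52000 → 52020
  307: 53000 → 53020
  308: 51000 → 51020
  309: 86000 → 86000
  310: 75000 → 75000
Record 301 has an error. The correct transformed value should be 73000, not 73020.

Step 1: Check each record against the rule
Step 2: Record 301 has salary = 73000
Step 3: Since 73000 >= 67300, the bonus should not have been applied
Step 4: Correct value = 73000, but claimed value = 73020
Conclusion: Record 301 has the error.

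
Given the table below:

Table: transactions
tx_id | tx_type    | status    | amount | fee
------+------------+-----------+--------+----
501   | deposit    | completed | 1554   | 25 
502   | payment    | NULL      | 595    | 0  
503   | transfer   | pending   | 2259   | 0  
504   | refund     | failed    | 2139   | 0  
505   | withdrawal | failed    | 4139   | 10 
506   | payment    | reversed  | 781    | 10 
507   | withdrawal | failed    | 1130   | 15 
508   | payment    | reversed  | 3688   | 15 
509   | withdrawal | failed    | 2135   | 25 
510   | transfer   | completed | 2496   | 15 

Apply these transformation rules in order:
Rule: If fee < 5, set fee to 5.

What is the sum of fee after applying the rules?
130

Step 1: 3 records have fee < 5
Step 2: These records originally summed to 0
Step 3: After setting to minimum: 3 × 5 = 15
Step 4: Unaffected records sum: 115
Step 5: Final sum = 15 + 115 = 130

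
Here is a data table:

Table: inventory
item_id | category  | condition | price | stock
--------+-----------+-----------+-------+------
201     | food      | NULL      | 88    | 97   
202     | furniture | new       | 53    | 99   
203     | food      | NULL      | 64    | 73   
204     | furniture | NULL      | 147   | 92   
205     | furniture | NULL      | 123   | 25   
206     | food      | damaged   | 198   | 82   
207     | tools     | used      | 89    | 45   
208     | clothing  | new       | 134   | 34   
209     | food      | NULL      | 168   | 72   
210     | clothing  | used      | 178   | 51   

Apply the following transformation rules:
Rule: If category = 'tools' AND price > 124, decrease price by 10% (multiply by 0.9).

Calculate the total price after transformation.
1242

Step 1: Find records where category = 'tools' AND price > 124
Step 2: 0 records match, summing to 0
Step 3: After multiplier: 0 × 0.9 = 0.0
Step 4: Unaffected records sum: 1242
Step 5: Final sum = 0.0 + 1242 = 1242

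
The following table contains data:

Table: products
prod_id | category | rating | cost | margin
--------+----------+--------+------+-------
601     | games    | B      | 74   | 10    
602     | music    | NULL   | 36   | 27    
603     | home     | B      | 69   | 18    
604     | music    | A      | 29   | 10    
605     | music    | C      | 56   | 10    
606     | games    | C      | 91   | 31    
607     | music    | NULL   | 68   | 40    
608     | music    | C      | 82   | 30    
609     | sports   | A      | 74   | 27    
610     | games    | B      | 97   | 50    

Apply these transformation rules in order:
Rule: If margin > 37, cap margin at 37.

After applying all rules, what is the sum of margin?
237

Step 1: 2 records have margin > 37
Step 2: These records originally summed to 90
Step 3: After capping: 2 × 37 = 74
Step 4: Unaffected records sum: 163
Step 5: Final sum = 74 + 163 = 237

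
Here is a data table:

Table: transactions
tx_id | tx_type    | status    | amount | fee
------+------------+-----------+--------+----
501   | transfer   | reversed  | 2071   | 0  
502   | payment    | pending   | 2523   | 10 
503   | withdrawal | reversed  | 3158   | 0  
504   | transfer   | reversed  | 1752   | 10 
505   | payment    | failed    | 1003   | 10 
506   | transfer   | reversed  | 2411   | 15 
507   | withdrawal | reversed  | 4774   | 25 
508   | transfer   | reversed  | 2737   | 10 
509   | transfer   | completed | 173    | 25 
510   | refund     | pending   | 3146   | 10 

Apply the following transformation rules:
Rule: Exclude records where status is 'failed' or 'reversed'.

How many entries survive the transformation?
3

Step 1: Count records to exclude
  - 1 (failed) + 6 (reversed) = 7 records
Step 2: Total records: 10
Step 3: Remaining = 10 - 7 = 3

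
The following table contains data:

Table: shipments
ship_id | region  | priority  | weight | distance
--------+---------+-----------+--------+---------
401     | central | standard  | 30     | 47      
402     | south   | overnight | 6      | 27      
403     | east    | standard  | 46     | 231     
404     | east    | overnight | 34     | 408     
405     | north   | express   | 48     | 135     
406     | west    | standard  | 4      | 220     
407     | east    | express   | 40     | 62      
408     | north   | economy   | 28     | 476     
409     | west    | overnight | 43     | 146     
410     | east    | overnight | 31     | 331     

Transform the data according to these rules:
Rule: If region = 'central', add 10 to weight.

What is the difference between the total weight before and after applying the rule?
10

Step 1: Original sum of weight = 310
Step 2: 1 records have region = 'central'
Step 3: Each affected record changes by 10
Step 4: Total change = 1 × 10 = 10
Step 5: New sum = 310 + 10 = 320
Step 6: Difference = |320 - 310| = 10
        (Sum increased by 10)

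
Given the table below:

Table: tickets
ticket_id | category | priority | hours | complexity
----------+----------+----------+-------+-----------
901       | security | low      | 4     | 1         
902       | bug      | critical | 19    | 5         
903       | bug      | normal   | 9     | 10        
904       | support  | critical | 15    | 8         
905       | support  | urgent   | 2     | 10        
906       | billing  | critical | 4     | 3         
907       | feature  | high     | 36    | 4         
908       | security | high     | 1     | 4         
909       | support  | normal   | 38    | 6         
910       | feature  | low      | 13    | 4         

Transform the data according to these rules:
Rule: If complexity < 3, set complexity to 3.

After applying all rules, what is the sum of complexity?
57

Step 1: 1 records have complexity < 3
Step 2: These records originally summed to 1
Step 3: After setting to minimum: 1 × 3 = 3
Step 4: Unaffected records sum: 54
Step 5: Final sum = 3 + 54 = 57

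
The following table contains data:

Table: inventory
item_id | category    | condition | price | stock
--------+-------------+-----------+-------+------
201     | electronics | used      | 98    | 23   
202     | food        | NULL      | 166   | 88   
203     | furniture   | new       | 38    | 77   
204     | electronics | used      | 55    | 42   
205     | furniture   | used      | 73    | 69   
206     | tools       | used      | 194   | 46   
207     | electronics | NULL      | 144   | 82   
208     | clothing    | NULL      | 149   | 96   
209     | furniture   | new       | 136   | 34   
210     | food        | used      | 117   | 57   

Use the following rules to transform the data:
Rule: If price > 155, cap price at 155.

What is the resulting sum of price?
1120

Step 1: 2 records have price > 155
Step 2: These records originally summed to 360
Step 3: After capping: 2 × 155 = 310
Step 4: Unaffected records sum: 810
Step 5: Final sum = 310 + 810 = 1120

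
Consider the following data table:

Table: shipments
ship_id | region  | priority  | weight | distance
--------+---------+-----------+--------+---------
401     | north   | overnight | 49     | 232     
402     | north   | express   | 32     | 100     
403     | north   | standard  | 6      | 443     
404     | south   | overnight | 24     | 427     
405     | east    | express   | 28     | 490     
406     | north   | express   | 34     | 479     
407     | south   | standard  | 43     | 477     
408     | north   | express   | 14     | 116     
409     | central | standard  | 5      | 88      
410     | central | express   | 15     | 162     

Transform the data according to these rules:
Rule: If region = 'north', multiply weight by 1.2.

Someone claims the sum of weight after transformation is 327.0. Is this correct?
No, the correct result is 277.0.

Step 1: Calculate the correct sum after transformation
Step 2: Apply multiplier 1.2 to records where region = 'north'
Step 3: Correct result = 277.0
Step 4: Claimed result = 327.0
Step 5: 277.0 ≠ 327.0
Conclusion: The claimed result is incorrect. The correct answer is 277.0.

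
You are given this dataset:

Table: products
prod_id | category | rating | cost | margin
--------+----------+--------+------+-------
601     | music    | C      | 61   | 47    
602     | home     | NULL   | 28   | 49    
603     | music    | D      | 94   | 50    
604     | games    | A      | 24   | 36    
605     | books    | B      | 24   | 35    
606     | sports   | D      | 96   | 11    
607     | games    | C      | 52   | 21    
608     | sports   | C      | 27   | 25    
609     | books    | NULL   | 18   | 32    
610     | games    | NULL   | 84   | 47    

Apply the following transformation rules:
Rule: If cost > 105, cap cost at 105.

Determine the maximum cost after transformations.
96

Step 1: Original maximum cost = 96
Step 2: Check cap of 105 against maximum
Step 3: No records exceed the cap (max 96 <= cap 105), so no capping applies
Step 4: Maximum after transformation = 96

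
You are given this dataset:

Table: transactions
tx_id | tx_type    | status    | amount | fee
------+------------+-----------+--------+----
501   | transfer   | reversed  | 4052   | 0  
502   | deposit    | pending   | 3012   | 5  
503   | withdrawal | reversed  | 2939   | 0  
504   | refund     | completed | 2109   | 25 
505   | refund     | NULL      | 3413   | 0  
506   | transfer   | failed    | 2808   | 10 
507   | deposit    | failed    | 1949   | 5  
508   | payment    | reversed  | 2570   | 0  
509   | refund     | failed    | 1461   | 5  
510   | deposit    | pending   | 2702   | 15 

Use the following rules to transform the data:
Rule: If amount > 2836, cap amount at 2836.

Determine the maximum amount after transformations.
2836

Step 1: Original maximum amount = 4052
Step 2: Apply cap at 2836
Step 3: 4 records had amount > 2836 and were capped
Step 4: Maximum after transformation = 2836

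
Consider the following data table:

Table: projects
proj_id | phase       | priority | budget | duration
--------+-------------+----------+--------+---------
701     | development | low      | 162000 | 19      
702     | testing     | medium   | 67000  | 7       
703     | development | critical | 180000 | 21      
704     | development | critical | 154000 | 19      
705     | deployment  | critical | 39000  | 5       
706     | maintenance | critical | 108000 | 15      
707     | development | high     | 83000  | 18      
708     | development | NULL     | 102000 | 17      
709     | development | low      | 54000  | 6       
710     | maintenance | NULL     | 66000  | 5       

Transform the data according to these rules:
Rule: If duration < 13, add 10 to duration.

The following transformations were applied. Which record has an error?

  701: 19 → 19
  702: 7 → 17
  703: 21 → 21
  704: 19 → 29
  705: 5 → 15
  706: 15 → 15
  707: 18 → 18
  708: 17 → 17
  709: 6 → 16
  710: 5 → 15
Record 704 has an error. The correct transformed value should be 19, not 29.

Step 1: Check each record against the rule
Step 2: Record 704 has duration = 19
Step 3: Since 19 >= 13, the bonus should not have been applied
Step 4: Correct value = 19, but claimed value = 29
Conclusion: Record 704 has the error.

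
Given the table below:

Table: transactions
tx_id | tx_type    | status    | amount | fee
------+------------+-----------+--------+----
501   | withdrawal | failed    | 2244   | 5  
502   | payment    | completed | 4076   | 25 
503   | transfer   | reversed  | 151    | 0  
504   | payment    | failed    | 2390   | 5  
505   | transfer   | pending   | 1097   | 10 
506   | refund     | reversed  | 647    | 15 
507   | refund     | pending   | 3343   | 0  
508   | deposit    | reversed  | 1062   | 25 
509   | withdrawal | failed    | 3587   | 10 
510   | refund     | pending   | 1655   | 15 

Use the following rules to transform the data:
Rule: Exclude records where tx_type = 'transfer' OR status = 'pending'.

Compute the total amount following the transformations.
14006

Step 1: Find records where tx_type = 'transfer' OR status = 'pending'
Step 2: 4 records match, summing to 6246
Step 3: Original sum: 20252
Step 4: Remaining sum = 20252 - 6246 = 14006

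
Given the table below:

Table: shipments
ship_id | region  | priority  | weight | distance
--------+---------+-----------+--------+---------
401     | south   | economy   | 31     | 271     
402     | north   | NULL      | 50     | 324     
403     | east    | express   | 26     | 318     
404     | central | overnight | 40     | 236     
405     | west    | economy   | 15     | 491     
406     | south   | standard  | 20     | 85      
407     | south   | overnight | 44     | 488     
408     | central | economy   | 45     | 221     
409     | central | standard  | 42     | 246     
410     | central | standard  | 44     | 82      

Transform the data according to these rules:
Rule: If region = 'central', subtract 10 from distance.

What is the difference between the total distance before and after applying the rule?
40

Step 1: Original sum of distance = 2762
Step 2: 4 records have region = 'central'
Step 3: Each affected record changes by -10
Step 4: Total change = 4 × -10 = -40
Step 5: New sum = 2762 + -40 = 2722
Step 6: Difference = |2722 - 2762| = 40
        (Sum decreased by 40)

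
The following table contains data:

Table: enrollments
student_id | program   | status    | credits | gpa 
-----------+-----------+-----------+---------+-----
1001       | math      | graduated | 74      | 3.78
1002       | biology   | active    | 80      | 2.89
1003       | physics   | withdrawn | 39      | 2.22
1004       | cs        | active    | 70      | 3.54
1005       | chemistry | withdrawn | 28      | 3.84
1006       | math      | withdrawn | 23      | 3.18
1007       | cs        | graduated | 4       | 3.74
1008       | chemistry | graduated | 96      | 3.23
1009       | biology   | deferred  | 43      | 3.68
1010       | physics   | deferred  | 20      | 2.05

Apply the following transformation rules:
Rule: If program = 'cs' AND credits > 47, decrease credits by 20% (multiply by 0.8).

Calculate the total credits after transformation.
463.0

Step 1: Find records where program = 'cs' AND credits > 47
Step 2: 1 records match, summing to 70
Step 3: After multiplier: 70 × 0.8 = 56.0
Step 4: Unaffected records sum: 407
Step 5: Final sum = 56.0 + 407 = 463.0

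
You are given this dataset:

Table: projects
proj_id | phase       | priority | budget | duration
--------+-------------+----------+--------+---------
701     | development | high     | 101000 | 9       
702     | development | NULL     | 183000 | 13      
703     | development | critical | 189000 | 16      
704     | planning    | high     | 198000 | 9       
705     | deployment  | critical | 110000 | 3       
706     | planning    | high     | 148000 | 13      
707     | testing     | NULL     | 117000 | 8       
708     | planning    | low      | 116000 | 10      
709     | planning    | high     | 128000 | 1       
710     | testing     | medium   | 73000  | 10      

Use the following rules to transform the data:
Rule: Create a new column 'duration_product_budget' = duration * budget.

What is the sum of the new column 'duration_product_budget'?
13302000

Step 1: For each record, compute duration * budget
Example calculations:
  9 * 101000 = 909000
  13 * 183000 = 2379000
  16 * 189000 = 3024000
  ...
Step 2: Sum all derived values
Step 3: Total = 13302000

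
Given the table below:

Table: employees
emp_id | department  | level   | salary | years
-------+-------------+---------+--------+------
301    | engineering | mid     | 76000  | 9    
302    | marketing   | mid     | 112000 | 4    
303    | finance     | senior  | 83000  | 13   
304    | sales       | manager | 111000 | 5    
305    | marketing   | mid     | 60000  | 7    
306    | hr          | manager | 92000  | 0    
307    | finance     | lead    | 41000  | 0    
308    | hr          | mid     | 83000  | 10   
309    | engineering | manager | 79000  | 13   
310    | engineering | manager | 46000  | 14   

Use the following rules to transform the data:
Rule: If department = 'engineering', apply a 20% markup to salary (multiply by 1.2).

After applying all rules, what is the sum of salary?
823200.0

Step 1: Records with department = 'engineering' have total salary = 201000
Step 2: Apply multiplier: 201000 × 1.2 = 241200.0
Step 3: Other records total: 582000
Step 4: Final sum = 241200.0 + 582000 = 823200.0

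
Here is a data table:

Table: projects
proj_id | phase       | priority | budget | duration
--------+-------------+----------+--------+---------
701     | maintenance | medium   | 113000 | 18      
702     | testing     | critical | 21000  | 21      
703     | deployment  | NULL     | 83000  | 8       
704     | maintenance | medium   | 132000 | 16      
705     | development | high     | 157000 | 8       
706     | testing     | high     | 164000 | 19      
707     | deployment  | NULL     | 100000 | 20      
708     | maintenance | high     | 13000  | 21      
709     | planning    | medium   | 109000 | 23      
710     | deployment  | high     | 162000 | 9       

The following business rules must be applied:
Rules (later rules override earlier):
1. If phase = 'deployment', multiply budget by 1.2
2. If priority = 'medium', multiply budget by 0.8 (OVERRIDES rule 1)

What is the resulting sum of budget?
1052200.0

Step 1: Rule 2 takes priority for records with priority = 'medium'
  - 3 records: 354000 × 0.8 = 283200.0
Step 2: Rule 1 applies to remaining records with phase = 'deployment'
  - 3 records: 345000 × 1.2 = 414000.0
Step 3: Other records unchanged: 355000
Step 4: Final sum = 283200.0 + 414000.0 + 355000 = 1052200.0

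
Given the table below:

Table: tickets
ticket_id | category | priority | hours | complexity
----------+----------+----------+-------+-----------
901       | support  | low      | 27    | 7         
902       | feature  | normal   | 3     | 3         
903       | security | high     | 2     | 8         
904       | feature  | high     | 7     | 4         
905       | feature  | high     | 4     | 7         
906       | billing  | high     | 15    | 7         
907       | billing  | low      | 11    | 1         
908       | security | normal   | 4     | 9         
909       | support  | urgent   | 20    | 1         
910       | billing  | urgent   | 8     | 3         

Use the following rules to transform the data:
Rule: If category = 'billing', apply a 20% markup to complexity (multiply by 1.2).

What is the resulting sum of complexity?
52.2

Step 1: Records with category = 'billing' have total complexity = 11
Step 2: Apply multiplier: 11 × 1.2 = 13.2
Step 3: Other records total: 39
Step 4: Final sum = 13.2 + 39 = 52.2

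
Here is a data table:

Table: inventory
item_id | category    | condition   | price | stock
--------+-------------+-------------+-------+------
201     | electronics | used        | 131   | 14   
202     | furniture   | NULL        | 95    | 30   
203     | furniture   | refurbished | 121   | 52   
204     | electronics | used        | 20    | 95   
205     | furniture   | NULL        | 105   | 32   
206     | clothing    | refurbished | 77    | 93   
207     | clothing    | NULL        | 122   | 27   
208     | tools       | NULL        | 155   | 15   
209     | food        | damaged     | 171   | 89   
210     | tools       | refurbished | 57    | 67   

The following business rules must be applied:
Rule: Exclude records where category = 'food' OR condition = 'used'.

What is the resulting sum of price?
732

Step 1: Find records where category = 'food' OR condition = 'used'
Step 2: 3 records match, summing to 322
Step 3: Original sum: 1054
Step 4: Remaining sum = 1054 - 322 = 732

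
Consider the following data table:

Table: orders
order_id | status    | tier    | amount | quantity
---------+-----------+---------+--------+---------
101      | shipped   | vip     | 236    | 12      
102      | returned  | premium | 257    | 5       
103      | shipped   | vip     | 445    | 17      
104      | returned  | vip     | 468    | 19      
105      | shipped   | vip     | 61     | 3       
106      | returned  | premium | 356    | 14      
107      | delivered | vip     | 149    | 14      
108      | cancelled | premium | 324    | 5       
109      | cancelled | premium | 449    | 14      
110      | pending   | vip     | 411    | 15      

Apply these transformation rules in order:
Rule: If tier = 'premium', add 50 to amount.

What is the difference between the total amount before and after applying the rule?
200

Step 1: Original sum of amount = 3156
Step 2: 4 records have tier = 'premium'
Step 3: Each affected record changes by 50
Step 4: Total change = 4 × 50 = 200
Step 5: New sum = 3156 + 200 = 3356
Step 6: Difference = |3356 - 3156| = 200
        (Sum increased by 200)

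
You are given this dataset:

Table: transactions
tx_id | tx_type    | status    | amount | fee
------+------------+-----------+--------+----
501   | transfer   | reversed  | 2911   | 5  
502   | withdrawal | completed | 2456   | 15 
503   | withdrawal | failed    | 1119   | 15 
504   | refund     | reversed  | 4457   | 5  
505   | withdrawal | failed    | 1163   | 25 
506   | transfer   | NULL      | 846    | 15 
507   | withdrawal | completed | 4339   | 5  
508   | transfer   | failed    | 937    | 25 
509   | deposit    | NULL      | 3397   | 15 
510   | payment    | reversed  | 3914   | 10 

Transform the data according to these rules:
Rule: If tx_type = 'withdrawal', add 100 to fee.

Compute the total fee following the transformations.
535

Step 1: Count records where tx_type = 'withdrawal': 4
Step 2: Total bonus added: 4 × 100 = 400
Step 3: Original sum of fee: 135
Step 4: Final sum = 135 + 400 = 535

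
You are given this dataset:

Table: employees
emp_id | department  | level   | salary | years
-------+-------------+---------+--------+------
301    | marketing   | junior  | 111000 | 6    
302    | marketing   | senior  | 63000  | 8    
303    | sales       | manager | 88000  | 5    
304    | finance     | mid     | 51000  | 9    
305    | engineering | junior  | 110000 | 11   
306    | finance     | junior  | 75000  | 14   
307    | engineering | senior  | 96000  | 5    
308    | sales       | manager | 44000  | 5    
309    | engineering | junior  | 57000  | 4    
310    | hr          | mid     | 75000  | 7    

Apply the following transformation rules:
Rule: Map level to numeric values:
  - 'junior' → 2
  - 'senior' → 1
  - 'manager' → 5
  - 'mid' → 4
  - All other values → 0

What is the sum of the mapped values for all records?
28

Step 1: Apply mapping to each record
Step 2: Count by status:
  'junior': 4 records × 2 = 8
  'senior': 2 records × 1 = 2
  'manager': 2 records × 5 = 10
  'mid': 2 records × 4 = 8
Step 3: Sum all mapped values = 28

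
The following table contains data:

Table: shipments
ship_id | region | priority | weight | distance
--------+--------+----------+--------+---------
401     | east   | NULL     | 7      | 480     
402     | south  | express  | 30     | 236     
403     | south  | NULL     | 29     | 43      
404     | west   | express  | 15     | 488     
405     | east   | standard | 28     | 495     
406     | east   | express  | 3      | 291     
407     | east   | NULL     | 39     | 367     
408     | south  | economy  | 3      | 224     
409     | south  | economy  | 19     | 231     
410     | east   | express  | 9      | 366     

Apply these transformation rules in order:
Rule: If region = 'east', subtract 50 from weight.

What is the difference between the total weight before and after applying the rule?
250

Step 1: Original sum of weight = 182
Step 2: 5 records have region = 'east'
Step 3: Each affected record changes by -50
Step 4: Total change = 5 × -50 = -250
Step 5: New sum = 182 + -250 = -68
Step 6: Difference = |-68 - 182| = 250
        (Sum decreased by 250)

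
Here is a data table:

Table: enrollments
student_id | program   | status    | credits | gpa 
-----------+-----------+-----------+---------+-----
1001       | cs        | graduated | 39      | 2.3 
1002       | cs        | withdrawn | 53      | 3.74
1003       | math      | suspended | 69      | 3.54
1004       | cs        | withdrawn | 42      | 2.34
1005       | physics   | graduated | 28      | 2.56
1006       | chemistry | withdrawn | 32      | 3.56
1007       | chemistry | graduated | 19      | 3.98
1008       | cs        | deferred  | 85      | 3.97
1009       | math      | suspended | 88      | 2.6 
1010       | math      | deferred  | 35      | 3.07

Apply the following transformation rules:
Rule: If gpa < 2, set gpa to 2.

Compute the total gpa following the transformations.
31.66

Step 1: 0 records have gpa < 2
Step 2: These records originally summed to 0
Step 3: After setting to minimum: 0 × 2 = 0
Step 4: Unaffected records sum: 31.66
Step 5: Final sum = 0 + 31.66 = 31.66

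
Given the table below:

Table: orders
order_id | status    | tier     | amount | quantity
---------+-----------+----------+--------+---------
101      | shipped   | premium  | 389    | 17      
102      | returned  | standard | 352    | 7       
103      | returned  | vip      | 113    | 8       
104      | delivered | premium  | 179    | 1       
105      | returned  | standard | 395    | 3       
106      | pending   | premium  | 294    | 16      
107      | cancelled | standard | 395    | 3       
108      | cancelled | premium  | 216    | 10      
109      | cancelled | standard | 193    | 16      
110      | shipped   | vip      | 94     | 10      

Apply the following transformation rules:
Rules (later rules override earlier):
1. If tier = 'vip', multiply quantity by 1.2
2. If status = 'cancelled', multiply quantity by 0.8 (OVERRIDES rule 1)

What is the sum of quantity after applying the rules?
88.8

Step 1: Rule 2 takes priority for records with status = 'cancelled'
  - 3 records: 29 × 0.8 = 23.2
Step 2: Rule 1 applies to remaining records with tier = 'vip'
  - 2 records: 18 × 1.2 = 21.6
Step 3: Other records unchanged: 44
Step 4: Final sum = 23.2 + 21.6 + 44 = 88.8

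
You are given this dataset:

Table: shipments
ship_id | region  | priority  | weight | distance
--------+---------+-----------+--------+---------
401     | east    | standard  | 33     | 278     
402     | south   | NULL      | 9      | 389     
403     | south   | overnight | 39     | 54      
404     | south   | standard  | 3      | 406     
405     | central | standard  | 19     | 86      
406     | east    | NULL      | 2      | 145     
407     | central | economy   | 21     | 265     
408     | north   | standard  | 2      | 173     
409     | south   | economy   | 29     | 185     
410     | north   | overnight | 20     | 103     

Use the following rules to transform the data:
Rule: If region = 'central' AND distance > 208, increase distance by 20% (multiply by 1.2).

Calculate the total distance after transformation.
2137.0

Step 1: Find records where region = 'central' AND distance > 208
Step 2: 1 records match, summing to 265
Step 3: After multiplier: 265 × 1.2 = 318.0
Step 4: Unaffected records sum: 1819
Step 5: Final sum = 318.0 + 1819 = 2137.0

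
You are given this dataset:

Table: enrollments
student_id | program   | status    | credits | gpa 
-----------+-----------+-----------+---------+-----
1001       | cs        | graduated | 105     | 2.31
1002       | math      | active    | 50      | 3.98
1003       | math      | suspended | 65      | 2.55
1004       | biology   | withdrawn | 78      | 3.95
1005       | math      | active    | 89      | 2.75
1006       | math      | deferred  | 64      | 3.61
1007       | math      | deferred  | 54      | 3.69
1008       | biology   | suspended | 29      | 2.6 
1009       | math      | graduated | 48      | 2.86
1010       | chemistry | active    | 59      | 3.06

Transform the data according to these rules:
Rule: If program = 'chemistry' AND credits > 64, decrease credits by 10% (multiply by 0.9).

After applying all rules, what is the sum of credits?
641

Step 1: Find records where program = 'chemistry' AND credits > 64
Step 2: 0 records match, summing to 0
Step 3: After multiplier: 0 × 0.9 = 0.0
Step 4: Unaffected records sum: 641
Step 5: Final sum = 0.0 + 641 = 641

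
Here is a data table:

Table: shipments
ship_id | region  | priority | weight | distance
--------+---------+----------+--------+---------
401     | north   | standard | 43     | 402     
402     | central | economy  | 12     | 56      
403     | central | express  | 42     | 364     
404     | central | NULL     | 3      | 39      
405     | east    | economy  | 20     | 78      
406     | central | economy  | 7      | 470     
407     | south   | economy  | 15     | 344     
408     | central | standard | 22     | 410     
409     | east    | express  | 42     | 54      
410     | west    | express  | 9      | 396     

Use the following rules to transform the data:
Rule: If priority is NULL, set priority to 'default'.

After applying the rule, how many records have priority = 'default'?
1

Step 1: Count records where priority IS NULL
Step 2: Found 1 records with NULL priority
Step 3: These records will have priority set to 'default'
Step 4: Records already having priority = 'default': 0
Step 5: Answer: 1 + 0 = 1 records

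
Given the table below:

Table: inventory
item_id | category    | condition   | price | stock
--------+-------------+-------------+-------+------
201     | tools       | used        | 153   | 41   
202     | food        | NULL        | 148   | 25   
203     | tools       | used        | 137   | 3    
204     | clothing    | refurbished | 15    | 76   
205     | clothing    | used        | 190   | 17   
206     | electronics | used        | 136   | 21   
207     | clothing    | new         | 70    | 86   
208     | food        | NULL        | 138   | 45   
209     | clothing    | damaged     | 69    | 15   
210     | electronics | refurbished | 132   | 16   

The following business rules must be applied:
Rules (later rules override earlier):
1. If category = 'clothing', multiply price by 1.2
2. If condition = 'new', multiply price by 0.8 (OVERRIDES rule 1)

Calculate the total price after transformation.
1228.8

Step 1: Rule 2 takes priority for records with condition = 'new'
  - 1 records: 70 × 0.8 = 56.0
Step 2: Rule 1 applies to remaining records with category = 'clothing'
  - 3 records: 274 × 1.2 = 328.8
Step 3: Other records unchanged: 844
Step 4: Final sum = 56.0 + 328.8 + 844 = 1228.8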